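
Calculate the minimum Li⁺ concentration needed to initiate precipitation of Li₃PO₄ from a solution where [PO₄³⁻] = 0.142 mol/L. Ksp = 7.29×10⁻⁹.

A salt starts to precipitate once the ion product Q reaches its Ksp.
Li₃PO₄(s) ⇌ 3 Li⁺(aq) + PO₄³⁻(aq)
Ksp = [Li⁺]^3[PO₄³⁻] = [Li⁺]^3(0.142)
[Li⁺]^3 = 7.29×10⁻⁹ / (0.142) = 5.13×10⁻⁸
[Li⁺] = 3.72×10⁻³ mol/L

3.72×10⁻³ M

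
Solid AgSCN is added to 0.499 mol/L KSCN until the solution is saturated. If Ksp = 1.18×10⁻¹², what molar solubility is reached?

AgSCN(s) ⇌ Ag⁺(aq) + SCN⁻(aq)
SCN⁻ is already present at 0.499 mol/L. If s mol/L of AgSCN dissolves, [Ag⁺] = s while [SCN⁻] ≈ 0.499 mol/L.
Ksp = [Ag⁺][SCN⁻] = s(0.499)
s = 1.18×10⁻¹² / (0.499) = 2.36×10⁻¹²
s = 2.36×10⁻¹² mol/L

2.36×10⁻¹² M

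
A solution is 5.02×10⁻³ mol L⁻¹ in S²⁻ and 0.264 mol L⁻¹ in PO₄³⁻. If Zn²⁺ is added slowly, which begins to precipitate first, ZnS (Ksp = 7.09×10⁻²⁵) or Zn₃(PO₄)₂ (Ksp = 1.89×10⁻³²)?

ZnS

Precipitation of each salt begins when its ion product equals Ksp.
For ZnS: [Zn²⁺] = (Ksp/[S²⁻]) = 1.41×10⁻²² mol L⁻¹
For Zn₃(PO₄)₂: [Zn²⁺] = (Ksp/[PO₄³⁻]^2)^(1/3) = 6.47×10⁻¹¹ mol L⁻¹
Since ZnS needs less Zn²⁺ to reach saturation, it precipitates first.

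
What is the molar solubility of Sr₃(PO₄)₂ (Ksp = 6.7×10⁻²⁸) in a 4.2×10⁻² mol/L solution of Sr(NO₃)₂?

1.5×10⁻¹² M

Sr₃(PO₄)₂(s) ⇌ 3 Sr²⁺(aq) + 2 PO₄³⁻(aq)
The solution already contains Sr²⁺ at 4.2×10⁻² mol/L. Let s be the molar solubility of Sr₃(PO₄)₂.
[Sr²⁺] ≈ 4.2×10⁻² mol/L (common ion dominates); [PO₄³⁻] = 2s.
Ksp = [Sr²⁺]^3[PO₄³⁻]^2 = (4.2×10⁻²)^3(2s)^2
(2s)^2 = 6.7×10⁻²⁸ / (4.2×10⁻²)^3 = 9.0×10⁻²⁴
s = 1.5×10⁻¹² mol/L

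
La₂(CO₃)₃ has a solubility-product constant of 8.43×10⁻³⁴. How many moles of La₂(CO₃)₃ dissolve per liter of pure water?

9.52×10⁻⁸ M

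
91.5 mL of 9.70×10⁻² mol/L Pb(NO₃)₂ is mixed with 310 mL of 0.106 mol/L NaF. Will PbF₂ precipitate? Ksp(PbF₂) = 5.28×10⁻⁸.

The combined volume is 401.5 mL.
[Pb²⁺] = (9.70×10⁻²)(91.5)/401.5 = 2.21×10⁻² mol/L
[F⁻] = (0.106)(310)/401.5 = 8.18×10⁻² mol/L
Q = [Pb²⁺][F⁻]^2 = 1.48×10⁻⁴
Because Q > Ksp (1.48×10⁻⁴ vs 5.28×10⁻⁸), a precipitate of PbF₂ forms.

Yes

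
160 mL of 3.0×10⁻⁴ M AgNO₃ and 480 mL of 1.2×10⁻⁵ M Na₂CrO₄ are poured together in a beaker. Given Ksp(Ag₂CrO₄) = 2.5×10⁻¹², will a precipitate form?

No

Total volume after mixing = 160 + 480 = 640 mL.
[Ag⁺] = (3.0×10⁻⁴)(160)/640 = 7.5×10⁻⁵ M
[CrO₄²⁻] = (1.2×10⁻⁵)(480)/640 = 9.0×10⁻⁶ M
Q = [Ag⁺]^2[CrO₄²⁻] = 5.1×10⁻¹⁴
Since Q (5.1×10⁻¹⁴) is less than Ksp (2.5×10⁻¹²), no Ag₂CrO₄ precipitates.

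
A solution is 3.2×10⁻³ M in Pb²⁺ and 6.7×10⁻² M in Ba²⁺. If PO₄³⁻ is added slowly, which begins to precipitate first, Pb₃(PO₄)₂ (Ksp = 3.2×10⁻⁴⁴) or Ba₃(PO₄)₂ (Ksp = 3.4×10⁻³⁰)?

Precipitation of each salt begins when its ion product equals Ksp.
For Pb₃(PO₄)₂: [PO₄³⁻] = (Ksp/[Pb²⁺]^3)^(1/2) = 9.9×10⁻¹⁹ M
For Ba₃(PO₄)₂: [PO₄³⁻] = (Ksp/[Ba²⁺]^3)^(1/2) = 1.1×10⁻¹³ M
The smaller threshold [PO₄³⁻] is reached first, so Pb₃(PO₄)₂ precipitates first.

Pb₃(PO₄)₂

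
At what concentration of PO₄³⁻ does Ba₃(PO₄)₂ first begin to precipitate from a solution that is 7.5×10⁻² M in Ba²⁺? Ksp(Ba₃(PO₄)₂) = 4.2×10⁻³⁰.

Precipitation of each salt begins when its ion product equals Ksp.
Ba₃(PO₄)₂(s) ⇌ 3 Ba²⁺(aq) + 2 PO₄³⁻(aq)
Ksp = [Ba²⁺]^3[PO₄³⁻]^2 = [PO₄³⁻]^2(7.5×10⁻²)^3
[PO₄³⁻]^2 = 4.2×10⁻³⁰ / (7.5×10⁻²)^3 = 1.0×10⁻²⁶
[PO₄³⁻] = 1.0×10⁻¹³ M

1.0×10⁻¹³ M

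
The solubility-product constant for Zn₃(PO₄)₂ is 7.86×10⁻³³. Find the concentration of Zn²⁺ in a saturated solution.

Zn₃(PO₄)₂(s) ⇌ 3 Zn²⁺(aq) + 2 PO₄³⁻(aq)
For each mole of Zn₃(PO₄)₂ that dissolves per liter, [Zn²⁺] = 3s and [PO₄³⁻] = 2s; let s denote this solubility.
Ksp = [Zn²⁺]^3[PO₄³⁻]^2 = (3s)^3 · (2s)^2 = 108s^5 = 7.86×10⁻³³
s = 1.49×10⁻⁷ M
[Zn²⁺] = 3s = 4.46×10⁻⁷ M

4.46×10⁻⁷ M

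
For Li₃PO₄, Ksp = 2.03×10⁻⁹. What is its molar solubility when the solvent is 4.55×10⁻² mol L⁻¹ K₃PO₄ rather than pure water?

1.18×10⁻³ M

Li₃PO₄(s) ⇌ 3 Li⁺(aq) + PO₄³⁻(aq)
The solution already contains PO₄³⁻ at 4.55×10⁻² mol L⁻¹. Let s be the molar solubility of Li₃PO₄.
[PO₄³⁻] ≈ 4.55×10⁻² mol L⁻¹ (common ion dominates); [Li⁺] = 3s.
Ksp = [Li⁺]^3[PO₄³⁻] = (3s)^3(4.55×10⁻²)
(3s)^3 = 2.03×10⁻⁹ / (4.55×10⁻²) = 4.46×10⁻⁸
s = 1.18×10⁻³ mol L⁻¹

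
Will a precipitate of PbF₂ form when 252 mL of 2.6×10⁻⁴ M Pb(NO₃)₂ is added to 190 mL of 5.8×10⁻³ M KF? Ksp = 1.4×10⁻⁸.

Total volume after mixing = 252 + 190 = 442 mL.
[Pb²⁺] = (2.6×10⁻⁴)(252)/442 = 1.5×10⁻⁴ M
[F⁻] = (5.8×10⁻³)(190)/442 = 2.5×10⁻³ M
Q = [Pb²⁺][F⁻]^2 = 9.2×10⁻¹⁰
Q < Ksp (9.2×10⁻¹⁰ vs 1.4×10⁻⁸); the solution remains unsaturated and no precipitate forms.

No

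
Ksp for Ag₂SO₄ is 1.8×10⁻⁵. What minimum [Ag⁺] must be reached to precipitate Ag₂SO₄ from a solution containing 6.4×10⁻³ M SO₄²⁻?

5.3×10⁻² M

Each salt precipitates once Q = Ksp for that salt.
Ag₂SO₄(s) ⇌ 2 Ag⁺(aq) + SO₄²⁻(aq)
Ksp = [Ag⁺]^2[SO₄²⁻] = [Ag⁺]^2(6.4×10⁻³)
[Ag⁺]^2 = 1.8×10⁻⁵ / (6.4×10⁻³) = 2.8×10⁻³
[Ag⁺] = 5.3×10⁻² M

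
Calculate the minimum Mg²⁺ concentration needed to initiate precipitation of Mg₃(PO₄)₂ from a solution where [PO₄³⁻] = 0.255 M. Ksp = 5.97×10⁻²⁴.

The threshold for precipitation is Q = Ksp.
Mg₃(PO₄)₂(s) ⇌ 3 Mg²⁺(aq) + 2 PO₄³⁻(aq)
Ksp = [Mg²⁺]^3[PO₄³⁻]^2 = [Mg²⁺]^3(0.255)^2
[Mg²⁺]^3 = 5.97×10⁻²⁴ / (0.255)^2 = 9.18×10⁻²³
[Mg²⁺] = 4.51×10⁻⁸ M

4.51×10⁻⁸ M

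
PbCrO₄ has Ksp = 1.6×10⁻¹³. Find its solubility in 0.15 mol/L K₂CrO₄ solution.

1.1×10⁻¹² M

PbCrO₄(s) ⇌ Pb²⁺(aq) + CrO₄²⁻(aq)
Let s be the solubility of PbCrO₄ here. The common ion gives [CrO₄²⁻] ≈ 0.15 mol/L, and [Pb²⁺] = s.
Ksp = [Pb²⁺][CrO₄²⁻] = s(0.15)
s = 1.6×10⁻¹³ / (0.15) = 1.1×10⁻¹²
s = 1.1×10⁻¹² mol/L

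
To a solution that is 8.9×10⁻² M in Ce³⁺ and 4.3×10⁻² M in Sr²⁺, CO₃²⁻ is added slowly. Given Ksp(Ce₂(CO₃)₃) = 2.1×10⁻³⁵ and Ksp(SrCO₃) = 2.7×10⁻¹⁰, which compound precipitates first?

Ce₂(CO₃)₃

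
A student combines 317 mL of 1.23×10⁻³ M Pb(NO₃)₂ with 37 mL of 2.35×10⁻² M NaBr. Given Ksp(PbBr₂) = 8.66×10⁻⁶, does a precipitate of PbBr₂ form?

No

After mixing, V = 317 mL + 37 mL = 354 mL.
[Pb²⁺] = (1.23×10⁻³)(317)/354 = 1.10×10⁻³ M
[Br⁻] = (2.35×10⁻²)(37)/354 = 2.46×10⁻³ M
Q = [Pb²⁺][Br⁻]^2 = 6.64×10⁻⁹
Since Q (6.64×10⁻⁹) is less than Ksp (8.66×10⁻⁶), no PbBr₂ precipitates.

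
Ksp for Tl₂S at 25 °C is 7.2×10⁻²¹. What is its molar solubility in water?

Tl₂S(s) ⇌ 2 Tl⁺(aq) + S²⁻(aq)
Call the molar solubility s, so that [Tl⁺] = 2s and [S²⁻] = s.
Ksp = [Tl⁺]^2[S²⁻] = (2s)^2 · s = 4s^3
4s^3 = 7.2×10⁻²¹  ⇒  s^3 = 1.8×10⁻²¹
s = (1.8×10⁻²¹)^(1/3) = 1.2×10⁻⁷ mol L⁻¹

1.2×10⁻⁷ M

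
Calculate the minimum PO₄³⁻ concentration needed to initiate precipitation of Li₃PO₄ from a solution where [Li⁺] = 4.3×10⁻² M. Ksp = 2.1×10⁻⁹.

Precipitation of each salt begins when its ion product equals Ksp.
Li₃PO₄(s) ⇌ 3 Li⁺(aq) + PO₄³⁻(aq)
Ksp = [Li⁺]^3[PO₄³⁻] = [PO₄³⁻](4.3×10⁻²)^3
[PO₄³⁻] = 2.1×10⁻⁹ / (4.3×10⁻²)^3 = 2.6×10⁻⁵
[PO₄³⁻] = 2.6×10⁻⁵ M

2.6×10⁻⁵ M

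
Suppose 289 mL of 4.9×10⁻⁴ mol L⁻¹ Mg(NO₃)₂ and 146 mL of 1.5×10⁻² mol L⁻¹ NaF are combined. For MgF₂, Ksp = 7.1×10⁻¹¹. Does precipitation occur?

Yes

After mixing, V = 289 mL + 146 mL = 435 mL.
[Mg²⁺] = (4.9×10⁻⁴)(289)/435 = 3.3×10⁻⁴ mol L⁻¹
[F⁻] = (1.5×10⁻²)(146)/435 = 5.0×10⁻³ mol L⁻¹
Q = [Mg²⁺][F⁻]^2 = 8.3×10⁻⁹
Because Q > Ksp (8.3×10⁻⁹ vs 7.1×10⁻¹¹), a precipitate of MgF₂ forms.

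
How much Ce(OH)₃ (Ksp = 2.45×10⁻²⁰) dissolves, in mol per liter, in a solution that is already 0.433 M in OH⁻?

Ce(OH)₃(s) ⇌ Ce³⁺(aq) + 3 OH⁻(aq)
OH⁻ is already present at 0.433 M. If s mol/L of Ce(OH)₃ dissolves, [Ce³⁺] = s while [OH⁻] ≈ 0.433 M.
Ksp = [Ce³⁺][OH⁻]^3 = s(0.433)^3
s = 2.45×10⁻²⁰ / (0.433)^3 = 3.02×10⁻¹⁹
s = 3.02×10⁻¹⁹ M

3.02×10⁻¹⁹ M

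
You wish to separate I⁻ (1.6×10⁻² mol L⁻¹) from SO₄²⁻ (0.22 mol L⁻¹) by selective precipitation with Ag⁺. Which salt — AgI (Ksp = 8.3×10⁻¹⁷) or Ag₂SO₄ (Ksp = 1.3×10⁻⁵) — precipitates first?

Precipitation of each salt begins when its ion product equals Ksp.
For AgI: [Ag⁺] = (Ksp/[I⁻]) = 5.2×10⁻¹⁵ mol L⁻¹
For Ag₂SO₄: [Ag⁺] = (Ksp/[SO₄²⁻])^(1/2) = 7.7×10⁻³ mol L⁻¹
Since AgI needs less Ag⁺ to reach saturation, it precipitates first.

AgI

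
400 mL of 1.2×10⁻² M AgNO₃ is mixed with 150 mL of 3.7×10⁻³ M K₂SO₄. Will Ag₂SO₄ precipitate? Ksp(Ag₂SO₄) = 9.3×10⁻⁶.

No

The combined volume is 550 mL.
[Ag⁺] = (1.2×10⁻²)(400)/550 = 8.7×10⁻³ M
[SO₄²⁻] = (3.7×10⁻³)(150)/550 = 1.0×10⁻³ M
Q = [Ag⁺]^2[SO₄²⁻] = 7.7×10⁻⁸
Q = 7.7×10⁻⁸ < Ksp = 9.3×10⁻⁶, so the solution is unsaturated and no precipitate forms.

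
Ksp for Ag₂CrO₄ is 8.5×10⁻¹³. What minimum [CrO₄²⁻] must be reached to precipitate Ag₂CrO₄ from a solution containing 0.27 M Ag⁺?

Each salt precipitates once Q = Ksp for that salt.
Ag₂CrO₄(s) ⇌ 2 Ag⁺(aq) + CrO₄²⁻(aq)
Ksp = [Ag⁺]^2[CrO₄²⁻] = [CrO₄²⁻](0.27)^2
[CrO₄²⁻] = 8.5×10⁻¹³ / (0.27)^2 = 1.2×10⁻¹¹
[CrO₄²⁻] = 1.2×10⁻¹¹ M

1.2×10⁻¹¹ M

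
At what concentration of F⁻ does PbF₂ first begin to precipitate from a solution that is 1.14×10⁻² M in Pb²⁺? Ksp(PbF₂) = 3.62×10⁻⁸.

1.78×10⁻³ M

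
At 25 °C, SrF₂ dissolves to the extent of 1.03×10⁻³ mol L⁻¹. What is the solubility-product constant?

Ksp = 4.37×10⁻⁹

SrF₂(s) ⇌ Sr²⁺(aq) + 2 F⁻(aq)
Call the molar solubility s, so that [Sr²⁺] = s and [F⁻] = 2s.
Ksp = [Sr²⁺][F⁻]^2 = s · (2s)^2 = 4s^3
Ksp = 4 × (1.03×10⁻³)^3 = 4.37×10⁻⁹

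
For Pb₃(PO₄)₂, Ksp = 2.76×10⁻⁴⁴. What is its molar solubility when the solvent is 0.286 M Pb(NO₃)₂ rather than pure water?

5.43×10⁻²² M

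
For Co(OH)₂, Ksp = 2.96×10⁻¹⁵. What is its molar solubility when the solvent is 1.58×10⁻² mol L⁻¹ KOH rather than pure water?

1.19×10⁻¹¹ M

Co(OH)₂(s) ⇌ Co²⁺(aq) + 2 OH⁻(aq)
The solution already contains OH⁻ at 1.58×10⁻² mol L⁻¹. Let s be the molar solubility of Co(OH)₂.
[OH⁻] ≈ 1.58×10⁻² mol L⁻¹ (common ion dominates); [Co²⁺] = s.
Ksp = [Co²⁺][OH⁻]^2 = s(1.58×10⁻²)^2
s = 2.96×10⁻¹⁵ / (1.58×10⁻²)^2 = 1.19×10⁻¹¹
s = 1.19×10⁻¹¹ mol L⁻¹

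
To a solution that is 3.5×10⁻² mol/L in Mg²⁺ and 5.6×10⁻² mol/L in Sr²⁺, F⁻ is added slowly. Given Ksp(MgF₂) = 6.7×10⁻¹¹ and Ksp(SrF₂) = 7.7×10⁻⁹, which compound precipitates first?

A salt starts to precipitate once the ion product Q reaches its Ksp.
For MgF₂: [F⁻] = (Ksp/[Mg²⁺])^(1/2) = 4.4×10⁻⁵ mol/L
For SrF₂: [F⁻] = (Ksp/[Sr²⁺])^(1/2) = 3.7×10⁻⁴ mol/L
Since MgF₂ needs less F⁻ to reach saturation, it precipitates first.

MgF₂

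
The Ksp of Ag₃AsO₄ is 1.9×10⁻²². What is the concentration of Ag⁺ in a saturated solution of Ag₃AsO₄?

Ag₃AsO₄(s) ⇌ 3 Ag⁺(aq) + AsO₄³⁻(aq)
For each mole of Ag₃AsO₄ that dissolves per liter, [Ag⁺] = 3s and [AsO₄³⁻] = s; let s denote this solubility.
Ksp = [Ag⁺]^3[AsO₄³⁻] = (3s)^3 · s = 27s^4 = 1.9×10⁻²²
s = 1.6×10⁻⁶ mol/L
[Ag⁺] = 3s = 4.9×10⁻⁶ mol/L

4.9×10⁻⁶ M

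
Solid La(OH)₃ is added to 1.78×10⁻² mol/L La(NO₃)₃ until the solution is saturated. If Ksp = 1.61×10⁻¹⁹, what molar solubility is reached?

6.95×10⁻⁷ M

La(OH)₃(s) ⇌ La³⁺(aq) + 3 OH⁻(aq)
La³⁺ is already present at 1.78×10⁻² mol/L. If s mol/L of La(OH)₃ dissolves, [OH⁻] = 3s while [La³⁺] ≈ 1.78×10⁻² mol/L.
Ksp = [La³⁺][OH⁻]^3 = (1.78×10⁻²)(3s)^3
(3s)^3 = 1.61×10⁻¹⁹ / (1.78×10⁻²) = 9.04×10⁻¹⁸
s = 6.95×10⁻⁷ mol/L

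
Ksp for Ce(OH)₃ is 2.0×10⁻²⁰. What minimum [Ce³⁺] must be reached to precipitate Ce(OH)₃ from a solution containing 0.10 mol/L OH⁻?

2.0×10⁻¹⁷ M

Precipitation of each salt begins when its ion product equals Ksp.
Ce(OH)₃(s) ⇌ Ce³⁺(aq) + 3 OH⁻(aq)
Ksp = [Ce³⁺][OH⁻]^3 = [Ce³⁺](0.10)^3
[Ce³⁺] = 2.0×10⁻²⁰ / (0.10)^3 = 2.0×10⁻¹⁷
[Ce³⁺] = 2.0×10⁻¹⁷ mol/L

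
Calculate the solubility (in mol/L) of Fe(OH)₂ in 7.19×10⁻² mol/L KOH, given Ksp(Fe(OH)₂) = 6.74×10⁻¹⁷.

1.30×10⁻¹⁴ M

Fe(OH)₂(s) ⇌ Fe²⁺(aq) + 2 OH⁻(aq)
With OH⁻ already at 7.19×10⁻² mol/L and s small, take [OH⁻] ≈ 7.19×10⁻² mol/L and [Fe²⁺] = s.
Ksp = [Fe²⁺][OH⁻]^2 = s(7.19×10⁻²)^2
s = 6.74×10⁻¹⁷ / (7.19×10⁻²)^2 = 1.30×10⁻¹⁴
s = 1.30×10⁻¹⁴ mol/L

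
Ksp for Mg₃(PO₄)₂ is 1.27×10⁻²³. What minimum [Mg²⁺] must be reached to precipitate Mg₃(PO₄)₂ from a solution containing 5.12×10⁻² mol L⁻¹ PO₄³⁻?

Precipitation begins when Q = Ksp.
Mg₃(PO₄)₂(s) ⇌ 3 Mg²⁺(aq) + 2 PO₄³⁻(aq)
Ksp = [Mg²⁺]^3[PO₄³⁻]^2 = [Mg²⁺]^3(5.12×10⁻²)^2
[Mg²⁺]^3 = 1.27×10⁻²³ / (5.12×10⁻²)^2 = 4.84×10⁻²¹
[Mg²⁺] = 1.69×10⁻⁷ mol L⁻¹

1.69×10⁻⁷ M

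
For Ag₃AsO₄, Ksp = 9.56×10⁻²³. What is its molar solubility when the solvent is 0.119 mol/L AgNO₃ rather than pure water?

Ag₃AsO₄(s) ⇌ 3 Ag⁺(aq) + AsO₄³⁻(aq)
Ag⁺ is already present at 0.119 mol/L. If s mol/L of Ag₃AsO₄ dissolves, [AsO₄³⁻] = s while [Ag⁺] ≈ 0.119 mol/L.
Ksp = [Ag⁺]^3[AsO₄³⁻] = (0.119)^3s
s = 9.56×10⁻²³ / (0.119)^3 = 5.67×10⁻²⁰
s = 5.67×10⁻²⁰ mol/L

5.67×10⁻²⁰ M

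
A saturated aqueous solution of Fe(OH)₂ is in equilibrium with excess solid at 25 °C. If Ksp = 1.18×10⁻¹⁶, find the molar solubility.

3.09×10⁻⁶ M

Fe(OH)₂(s) ⇌ Fe²⁺(aq) + 2 OH⁻(aq)
Call the molar solubility s, so that [Fe²⁺] = s and [OH⁻] = 2s.
Ksp = [Fe²⁺][OH⁻]^2 = s · (2s)^2 = 4s^3
4s^3 = 1.18×10⁻¹⁶  ⇒  s^3 = 2.95×10⁻¹⁷
Taking the 3rd root, s = 3.09×10⁻⁶ mol L⁻¹.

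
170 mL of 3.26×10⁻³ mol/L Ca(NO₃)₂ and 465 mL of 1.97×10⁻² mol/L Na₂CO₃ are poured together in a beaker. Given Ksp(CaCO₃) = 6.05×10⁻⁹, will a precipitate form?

After mixing, V = 170 mL + 465 mL = 635 mL.
[Ca²⁺] = (3.26×10⁻³)(170)/635 = 8.73×10⁻⁴ mol/L
[CO₃²⁻] = (1.97×10⁻²)(465)/635 = 1.44×10⁻² mol/L
Q = [Ca²⁺][CO₃²⁻] = 1.26×10⁻⁵
Because Q > Ksp (1.26×10⁻⁵ vs 6.05×10⁻⁹), a precipitate of CaCO₃ forms.

Yes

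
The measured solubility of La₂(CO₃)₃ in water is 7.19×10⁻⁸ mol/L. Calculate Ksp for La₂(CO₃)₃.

Ksp = 2.08×10⁻³⁴

La₂(CO₃)₃(s) ⇌ 2 La³⁺(aq) + 3 CO₃²⁻(aq)
If s mol/L of La₂(CO₃)₃ dissolves, [La³⁺] = 2s and [CO₃²⁻] = 3s.
Ksp = [La³⁺]^2[CO₃²⁻]^3 = (2s)^2 · (3s)^3 = 108s^5
Ksp = 108 × (7.19×10⁻⁸)^5 = 2.08×10⁻³⁴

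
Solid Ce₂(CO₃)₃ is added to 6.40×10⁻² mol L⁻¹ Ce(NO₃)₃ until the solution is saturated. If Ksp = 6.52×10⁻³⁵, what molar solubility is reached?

Ce₂(CO₃)₃(s) ⇌ 2 Ce³⁺(aq) + 3 CO₃²⁻(aq)
Let s be the solubility of Ce₂(CO₃)₃ here. The common ion gives [Ce³⁺] ≈ 6.40×10⁻² mol L⁻¹, and [CO₃²⁻] = 3s.
Ksp = [Ce³⁺]^2[CO₃²⁻]^3 = (6.40×10⁻²)^2(3s)^3
(3s)^3 = 6.52×10⁻³⁵ / (6.40×10⁻²)^2 = 1.59×10⁻³²
s = 8.39×10⁻¹² mol L⁻¹

8.39×10⁻¹² M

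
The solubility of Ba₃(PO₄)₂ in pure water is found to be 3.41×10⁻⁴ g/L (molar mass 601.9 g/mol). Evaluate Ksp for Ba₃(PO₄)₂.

Molar solubility s = (3.41×10⁻⁴ g/L) / (601.9 g/mol) = 5.6654×10⁻⁷ mol/L
Ba₃(PO₄)₂(s) ⇌ 3 Ba²⁺(aq) + 2 PO₄³⁻(aq)
With molar solubility s: [Ba²⁺] = 3s, [PO₄³⁻] = 2s.
Ksp = [Ba²⁺]^3[PO₄³⁻]^2 = (3s)^3 · (2s)^2 = 108s^5
Ksp = 108 × (5.6654×10⁻⁷)^5 = 6.30×10⁻³⁰

Ksp = 6.30×10⁻³⁰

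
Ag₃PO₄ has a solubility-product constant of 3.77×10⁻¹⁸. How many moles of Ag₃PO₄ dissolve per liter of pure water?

Ag₃PO₄(s) ⇌ 3 Ag⁺(aq) + PO₄³⁻(aq)
With molar solubility s: [Ag⁺] = 3s, [PO₄³⁻] = s.
Ksp = [Ag⁺]^3[PO₄³⁻] = (3s)^3 · s = 27s^4
27s^4 = 3.77×10⁻¹⁸  ⇒  s^4 = 1.40×10⁻¹⁹
s = (1.40×10⁻¹⁹)^(1/4) = 1.93×10⁻⁵ mol/L

1.93×10⁻⁵ M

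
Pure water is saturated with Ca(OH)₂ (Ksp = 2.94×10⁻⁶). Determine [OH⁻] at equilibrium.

Ca(OH)₂(s) ⇌ Ca²⁺(aq) + 2 OH⁻(aq)
For each mole of Ca(OH)₂ that dissolves per liter, [Ca²⁺] = s and [OH⁻] = 2s; let s denote this solubility.
Ksp = [Ca²⁺][OH⁻]^2 = s · (2s)^2 = 4s^3 = 2.94×10⁻⁶
s = 9.02×10⁻³ mol L⁻¹
[OH⁻] = 2s = 1.80×10⁻² mol L⁻¹

1.80×10⁻² M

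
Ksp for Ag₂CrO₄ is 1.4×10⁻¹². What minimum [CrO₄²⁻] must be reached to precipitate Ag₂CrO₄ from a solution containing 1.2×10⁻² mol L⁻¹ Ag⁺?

The threshold for precipitation is Q = Ksp.
Ag₂CrO₄(s) ⇌ 2 Ag⁺(aq) + CrO₄²⁻(aq)
Ksp = [Ag⁺]^2[CrO₄²⁻] = [CrO₄²⁻](1.2×10⁻²)^2
[CrO₄²⁻] = 1.4×10⁻¹² / (1.2×10⁻²)^2 = 9.7×10⁻⁹
[CrO₄²⁻] = 9.7×10⁻⁹ mol L⁻¹

9.7×10⁻⁹ M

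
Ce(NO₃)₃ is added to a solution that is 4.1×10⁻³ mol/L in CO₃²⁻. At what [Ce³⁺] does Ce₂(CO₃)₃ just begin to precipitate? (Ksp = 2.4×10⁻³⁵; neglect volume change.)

1.9×10⁻¹⁴ M

Precipitation begins when Q = Ksp.
Ce₂(CO₃)₃(s) ⇌ 2 Ce³⁺(aq) + 3 CO₃²⁻(aq)
Ksp = [Ce³⁺]^2[CO₃²⁻]^3 = [Ce³⁺]^2(4.1×10⁻³)^3
[Ce³⁺]^2 = 2.4×10⁻³⁵ / (4.1×10⁻³)^3 = 3.5×10⁻²⁸
[Ce³⁺] = 1.9×10⁻¹⁴ mol/L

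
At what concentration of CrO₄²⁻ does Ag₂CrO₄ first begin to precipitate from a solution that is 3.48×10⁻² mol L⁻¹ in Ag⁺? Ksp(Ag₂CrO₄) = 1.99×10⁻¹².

Each salt precipitates once Q = Ksp for that salt.
Ag₂CrO₄(s) ⇌ 2 Ag⁺(aq) + CrO₄²⁻(aq)
Ksp = [Ag⁺]^2[CrO₄²⁻] = [CrO₄²⁻](3.48×10⁻²)^2
[CrO₄²⁻] = 1.99×10⁻¹² / (3.48×10⁻²)^2 = 1.64×10⁻⁹
[CrO₄²⁻] = 1.64×10⁻⁹ mol L⁻¹

1.64×10⁻⁹ M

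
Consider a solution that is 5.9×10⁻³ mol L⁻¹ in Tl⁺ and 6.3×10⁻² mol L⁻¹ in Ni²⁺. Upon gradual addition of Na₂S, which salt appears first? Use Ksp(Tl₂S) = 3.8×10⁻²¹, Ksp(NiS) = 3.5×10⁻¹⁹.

Each salt precipitates once Q = Ksp for that salt.
For Tl₂S: [S²⁻] = (Ksp/[Tl⁺]^2) = 1.1×10⁻¹⁶ mol L⁻¹
For NiS: [S²⁻] = (Ksp/[Ni²⁺]) = 5.6×10⁻¹⁸ mol L⁻¹
NiS requires the lower [S²⁻], so it precipitates first.

NiS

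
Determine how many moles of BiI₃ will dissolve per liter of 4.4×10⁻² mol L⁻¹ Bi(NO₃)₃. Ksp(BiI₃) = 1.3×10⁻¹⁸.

1.0×10⁻⁶ M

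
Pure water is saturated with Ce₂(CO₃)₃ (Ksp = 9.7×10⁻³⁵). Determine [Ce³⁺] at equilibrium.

Ce₂(CO₃)₃(s) ⇌ 2 Ce³⁺(aq) + 3 CO₃²⁻(aq)
For each mole of Ce₂(CO₃)₃ that dissolves per liter, [Ce³⁺] = 2s and [CO₃²⁻] = 3s; let s denote this solubility.
Ksp = [Ce³⁺]^2[CO₃²⁻]^3 = (2s)^2 · (3s)^3 = 108s^5 = 9.7×10⁻³⁵
s = 6.2×10⁻⁸ mol L⁻¹
[Ce³⁺] = 2s = 1.2×10⁻⁷ mol L⁻¹

1.2×10⁻⁷ M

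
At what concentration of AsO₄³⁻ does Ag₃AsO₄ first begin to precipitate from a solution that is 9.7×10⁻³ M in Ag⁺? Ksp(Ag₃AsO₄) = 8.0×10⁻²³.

8.8×10⁻¹⁷ M

The threshold for precipitation is Q = Ksp.
Ag₃AsO₄(s) ⇌ 3 Ag⁺(aq) + AsO₄³⁻(aq)
Ksp = [Ag⁺]^3[AsO₄³⁻] = [AsO₄³⁻](9.7×10⁻³)^3
[AsO₄³⁻] = 8.0×10⁻²³ / (9.7×10⁻³)^3 = 8.8×10⁻¹⁷
[AsO₄³⁻] = 8.8×10⁻¹⁷ M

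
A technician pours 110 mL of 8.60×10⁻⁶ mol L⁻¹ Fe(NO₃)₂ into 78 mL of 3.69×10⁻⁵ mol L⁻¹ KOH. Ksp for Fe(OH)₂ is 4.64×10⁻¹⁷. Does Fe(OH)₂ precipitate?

Total volume after mixing = 110 + 78 = 188 mL.
[Fe²⁺] = (8.60×10⁻⁶)(110)/188 = 5.03×10⁻⁶ mol L⁻¹
[OH⁻] = (3.69×10⁻⁵)(78)/188 = 1.53×10⁻⁵ mol L⁻¹
Q = [Fe²⁺][OH⁻]^2 = 1.18×10⁻¹⁵
Because Q > Ksp (1.18×10⁻¹⁵ vs 4.64×10⁻¹⁷), a precipitate of Fe(OH)₂ forms.

Yes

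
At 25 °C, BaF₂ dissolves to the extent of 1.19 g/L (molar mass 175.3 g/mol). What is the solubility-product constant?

Ksp = 1.25×10⁻⁶

s = (1.19 g L⁻¹)/(175.3 g mol⁻¹) = 6.7884×10⁻³ M
BaF₂(s) ⇌ Ba²⁺(aq) + 2 F⁻(aq)
If s mol/L of BaF₂ dissolves, [Ba²⁺] = s and [F⁻] = 2s.
Ksp = [Ba²⁺][F⁻]^2 = s · (2s)^2 = 4s^3
Ksp = 4 × (6.7884×10⁻³)^3 = 1.25×10⁻⁶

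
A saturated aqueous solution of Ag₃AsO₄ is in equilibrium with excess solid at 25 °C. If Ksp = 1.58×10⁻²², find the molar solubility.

1.56×10⁻⁶ M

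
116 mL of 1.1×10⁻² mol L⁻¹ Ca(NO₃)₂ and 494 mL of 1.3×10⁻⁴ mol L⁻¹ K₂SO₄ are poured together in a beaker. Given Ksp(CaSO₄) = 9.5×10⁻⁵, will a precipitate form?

No

Total volume after mixing = 116 + 494 = 610 mL.
[Ca²⁺] = (1.1×10⁻²)(116)/610 = 2.1×10⁻³ mol L⁻¹
[SO₄²⁻] = (1.3×10⁻⁴)(494)/610 = 1.1×10⁻⁴ mol L⁻¹
Q = [Ca²⁺][SO₄²⁻] = 2.2×10⁻⁷
Q = 2.2×10⁻⁷ < Ksp = 9.5×10⁻⁵, so the solution is unsaturated and no precipitate forms.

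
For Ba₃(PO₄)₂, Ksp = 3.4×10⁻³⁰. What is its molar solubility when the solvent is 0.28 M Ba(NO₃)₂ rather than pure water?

Ba₃(PO₄)₂(s) ⇌ 3 Ba²⁺(aq) + 2 PO₄³⁻(aq)
The solution already contains Ba²⁺ at 0.28 M. Let s be the molar solubility of Ba₃(PO₄)₂.
[Ba²⁺] ≈ 0.28 M (common ion dominates); [PO₄³⁻] = 2s.
Ksp = [Ba²⁺]^3[PO₄³⁻]^2 = (0.28)^3(2s)^2
(2s)^2 = 3.4×10⁻³⁰ / (0.28)^3 = 1.5×10⁻²⁸
s = 6.2×10⁻¹⁵ M

6.2×10⁻¹⁵ M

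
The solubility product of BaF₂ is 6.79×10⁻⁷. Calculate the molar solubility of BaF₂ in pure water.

BaF₂(s) ⇌ Ba²⁺(aq) + 2 F⁻(aq)
For each mole of BaF₂ that dissolves per liter, [Ba²⁺] = s and [F⁻] = 2s; let s denote this solubility.
Ksp = [Ba²⁺][F⁻]^2 = s · (2s)^2 = 4s^3
4s^3 = 6.79×10⁻⁷  ⇒  s^3 = 1.70×10⁻⁷
Taking the 3rd root, s = 5.54×10⁻³ M.

5.54×10⁻³ M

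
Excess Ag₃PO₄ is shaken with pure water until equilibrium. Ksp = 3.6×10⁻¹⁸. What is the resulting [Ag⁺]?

Ag₃PO₄(s) ⇌ 3 Ag⁺(aq) + PO₄³⁻(aq)
With molar solubility s: [Ag⁺] = 3s, [PO₄³⁻] = s.
Ksp = [Ag⁺]^3[PO₄³⁻] = (3s)^3 · s = 27s^4 = 3.6×10⁻¹⁸
s = 1.9×10⁻⁵ mol/L
[Ag⁺] = 3s = 5.7×10⁻⁵ mol/L

5.7×10⁻⁵ M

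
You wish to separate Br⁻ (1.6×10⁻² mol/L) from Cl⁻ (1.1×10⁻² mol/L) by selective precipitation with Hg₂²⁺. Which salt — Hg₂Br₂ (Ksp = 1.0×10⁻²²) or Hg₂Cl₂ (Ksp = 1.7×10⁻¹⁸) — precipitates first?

Each salt precipitates once Q = Ksp for that salt.
For Hg₂Br₂: [Hg₂²⁺] = (Ksp/[Br⁻]^2) = 3.9×10⁻¹⁹ mol/L
For Hg₂Cl₂: [Hg₂²⁺] = (Ksp/[Cl⁻]^2) = 1.4×10⁻¹⁴ mol/L
The smaller threshold [Hg₂²⁺] is reached first, so Hg₂Br₂ precipitates first.

Hg₂Br₂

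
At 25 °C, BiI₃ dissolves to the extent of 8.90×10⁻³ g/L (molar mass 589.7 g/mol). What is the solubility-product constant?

Ksp = 1.40×10⁻¹⁸

Molar solubility s = (8.90×10⁻³ g/L) / (589.7 g/mol) = 1.5092×10⁻⁵ mol/L
BiI₃(s) ⇌ Bi³⁺(aq) + 3 I⁻(aq)
If s mol/L of BiI₃ dissolves, [Bi³⁺] = s and [I⁻] = 3s.
Ksp = [Bi³⁺][I⁻]^3 = s · (3s)^3 = 27s^4
Ksp = 27 × (1.5092×10⁻⁵)^4 = 1.40×10⁻¹⁸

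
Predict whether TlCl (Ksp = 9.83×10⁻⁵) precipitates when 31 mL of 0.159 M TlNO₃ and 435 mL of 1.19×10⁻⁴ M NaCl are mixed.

The combined volume is 466 mL.
[Tl⁺] = (0.159)(31)/466 = 1.06×10⁻² M
[Cl⁻] = (1.19×10⁻⁴)(435)/466 = 1.11×10⁻⁴ M
Q = [Tl⁺][Cl⁻] = 1.17×10⁻⁶
Q < Ksp (1.17×10⁻⁶ vs 9.83×10⁻⁵); the solution remains unsaturated and no precipitate forms.

No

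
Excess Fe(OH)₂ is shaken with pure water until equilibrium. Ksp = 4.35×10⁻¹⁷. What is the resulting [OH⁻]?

Fe(OH)₂(s) ⇌ Fe²⁺(aq) + 2 OH⁻(aq)
Let s be the molar solubility. Then [Fe²⁺] = s and [OH⁻] = 2s.
Ksp = [Fe²⁺][OH⁻]^2 = s · (2s)^2 = 4s^3 = 4.35×10⁻¹⁷
s = 2.22×10⁻⁶ mol L⁻¹
[OH⁻] = 2s = 4.43×10⁻⁶ mol L⁻¹

4.43×10⁻⁶ M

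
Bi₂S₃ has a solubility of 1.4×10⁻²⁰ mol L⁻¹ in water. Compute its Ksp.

Bi₂S₃(s) ⇌ 2 Bi³⁺(aq) + 3 S²⁻(aq)
Let s be the molar solubility. Then [Bi³⁺] = 2s and [S²⁻] = 3s.
Ksp = [Bi³⁺]^2[S²⁻]^3 = (2s)^2 · (3s)^3 = 108s^5
Ksp = 108 × (1.4×10⁻²⁰)^5 = 5.8×10⁻⁹⁸

Ksp = 5.8×10⁻⁹⁸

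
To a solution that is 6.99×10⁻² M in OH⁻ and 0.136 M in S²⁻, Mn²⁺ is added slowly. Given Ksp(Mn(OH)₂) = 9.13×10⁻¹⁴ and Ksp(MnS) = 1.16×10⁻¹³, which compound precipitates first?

A salt starts to precipitate once the ion product Q reaches its Ksp.
For Mn(OH)₂: [Mn²⁺] = (Ksp/[OH⁻]^2) = 1.87×10⁻¹¹ M
For MnS: [Mn²⁺] = (Ksp/[S²⁻]) = 8.53×10⁻¹³ M
Since MnS needs less Mn²⁺ to reach saturation, it precipitates first.

MnS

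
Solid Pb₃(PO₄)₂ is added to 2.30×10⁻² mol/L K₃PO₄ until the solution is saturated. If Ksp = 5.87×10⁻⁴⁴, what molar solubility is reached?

Pb₃(PO₄)₂(s) ⇌ 3 Pb²⁺(aq) + 2 PO₄³⁻(aq)
Let s be the solubility of Pb₃(PO₄)₂ here. The common ion gives [PO₄³⁻] ≈ 2.30×10⁻² mol/L, and [Pb²⁺] = 3s.
Ksp = [Pb²⁺]^3[PO₄³⁻]^2 = (3s)^3(2.30×10⁻²)^2
(3s)^3 = 5.87×10⁻⁴⁴ / (2.30×10⁻²)^2 = 1.11×10⁻⁴⁰
s = 1.60×10⁻¹⁴ mol/L

1.60×10⁻¹⁴ M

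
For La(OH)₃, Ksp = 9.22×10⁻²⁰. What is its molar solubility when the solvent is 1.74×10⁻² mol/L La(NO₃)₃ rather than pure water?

5.81×10⁻⁷ M

La(OH)₃(s) ⇌ La³⁺(aq) + 3 OH⁻(aq)
The solution already contains La³⁺ at 1.74×10⁻² mol/L. Let s be the molar solubility of La(OH)₃.
[La³⁺] ≈ 1.74×10⁻² mol/L (common ion dominates); [OH⁻] = 3s.
Ksp = [La³⁺][OH⁻]^3 = (1.74×10⁻²)(3s)^3
(3s)^3 = 9.22×10⁻²⁰ / (1.74×10⁻²) = 5.30×10⁻¹⁸
s = 5.81×10⁻⁷ mol/L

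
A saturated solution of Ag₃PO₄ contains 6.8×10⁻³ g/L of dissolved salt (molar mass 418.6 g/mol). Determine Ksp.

Molar solubility s = (6.8×10⁻³ g/L) / (418.6 g/mol) = 1.624×10⁻⁵ mol/L
Ag₃PO₄(s) ⇌ 3 Ag⁺(aq) + PO₄³⁻(aq)
Call the molar solubility s, so that [Ag⁺] = 3s and [PO₄³⁻] = s.
Ksp = [Ag⁺]^3[PO₄³⁻] = (3s)^3 · s = 27s^4
Ksp = 27 × (1.624×10⁻⁵)^4 = 1.9×10⁻¹⁸

Ksp = 1.9×10⁻¹⁸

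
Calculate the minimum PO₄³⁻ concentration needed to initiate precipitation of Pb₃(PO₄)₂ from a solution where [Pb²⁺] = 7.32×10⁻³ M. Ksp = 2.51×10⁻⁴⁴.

2.53×10⁻¹⁹ M

Precipitation of each salt begins when its ion product equals Ksp.
Pb₃(PO₄)₂(s) ⇌ 3 Pb²⁺(aq) + 2 PO₄³⁻(aq)
Ksp = [Pb²⁺]^3[PO₄³⁻]^2 = [PO₄³⁻]^2(7.32×10⁻³)^3
[PO₄³⁻]^2 = 2.51×10⁻⁴⁴ / (7.32×10⁻³)^3 = 6.40×10⁻³⁸
[PO₄³⁻] = 2.53×10⁻¹⁹ M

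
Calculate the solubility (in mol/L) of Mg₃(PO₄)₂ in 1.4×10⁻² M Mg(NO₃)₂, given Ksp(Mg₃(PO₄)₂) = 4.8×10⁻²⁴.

6.6×10⁻¹⁰ M

Mg₃(PO₄)₂(s) ⇌ 3 Mg²⁺(aq) + 2 PO₄³⁻(aq)
The solution already contains Mg²⁺ at 1.4×10⁻² M. Let s be the molar solubility of Mg₃(PO₄)₂.
[Mg²⁺] ≈ 1.4×10⁻² M (common ion dominates); [PO₄³⁻] = 2s.
Ksp = [Mg²⁺]^3[PO₄³⁻]^2 = (1.4×10⁻²)^3(2s)^2
(2s)^2 = 4.8×10⁻²⁴ / (1.4×10⁻²)^3 = 1.7×10⁻¹⁸
s = 6.6×10⁻¹⁰ M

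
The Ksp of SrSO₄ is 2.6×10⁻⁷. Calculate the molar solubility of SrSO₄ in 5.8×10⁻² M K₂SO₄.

4.5×10⁻⁶ M

SrSO₄(s) ⇌ Sr²⁺(aq) + SO₄²⁻(aq)
The solution already contains SO₄²⁻ at 5.8×10⁻² M. Let s be the molar solubility of SrSO₄.
[SO₄²⁻] ≈ 5.8×10⁻² M (common ion dominates); [Sr²⁺] = s.
Ksp = [Sr²⁺][SO₄²⁻] = s(5.8×10⁻²)
s = 2.6×10⁻⁷ / (5.8×10⁻²) = 4.5×10⁻⁶
s = 4.5×10⁻⁶ M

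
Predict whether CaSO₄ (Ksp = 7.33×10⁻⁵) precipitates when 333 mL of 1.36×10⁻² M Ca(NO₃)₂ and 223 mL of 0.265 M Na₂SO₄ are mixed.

Yes

Total volume after mixing = 333 + 223 = 556 mL.
[Ca²⁺] = (1.36×10⁻²)(333)/556 = 8.15×10⁻³ M
[SO₄²⁻] = (0.265)(223)/556 = 0.106 M
Q = [Ca²⁺][SO₄²⁻] = 8.66×10⁻⁴
Since Q (8.66×10⁻⁴) exceeds Ksp (7.33×10⁻⁵), CaSO₄ will precipitate.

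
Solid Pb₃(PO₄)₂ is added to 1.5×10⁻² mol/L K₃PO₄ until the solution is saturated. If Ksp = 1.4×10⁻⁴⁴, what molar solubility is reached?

1.3×10⁻¹⁴ M

Pb₃(PO₄)₂(s) ⇌ 3 Pb²⁺(aq) + 2 PO₄³⁻(aq)
PO₄³⁻ is already present at 1.5×10⁻² mol/L. If s mol/L of Pb₃(PO₄)₂ dissolves, [Pb²⁺] = 3s while [PO₄³⁻] ≈ 1.5×10⁻² mol/L.
Ksp = [Pb²⁺]^3[PO₄³⁻]^2 = (3s)^3(1.5×10⁻²)^2
(3s)^3 = 1.4×10⁻⁴⁴ / (1.5×10⁻²)^2 = 6.2×10⁻⁴¹
s = 1.3×10⁻¹⁴ mol/L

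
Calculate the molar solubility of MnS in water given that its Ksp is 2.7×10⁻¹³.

5.2×10⁻⁷ M

MnS(s) ⇌ Mn²⁺(aq) + S²⁻(aq)
If s mol/L of MnS dissolves, [Mn²⁺] = s and [S²⁻] = s.
Ksp = [Mn²⁺][S²⁻] = s · s = s^2
s^2 = 2.7×10⁻¹³
s = 5.2×10⁻⁷ M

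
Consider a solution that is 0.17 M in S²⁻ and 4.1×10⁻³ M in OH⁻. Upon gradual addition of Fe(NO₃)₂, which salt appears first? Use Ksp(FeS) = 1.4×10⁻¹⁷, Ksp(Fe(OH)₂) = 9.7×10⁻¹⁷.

Precipitation begins when Q = Ksp.
For FeS: [Fe²⁺] = (Ksp/[S²⁻]) = 8.2×10⁻¹⁷ M
For Fe(OH)₂: [Fe²⁺] = (Ksp/[OH⁻]^2) = 5.8×10⁻¹² M
Since FeS needs less Fe²⁺ to reach saturation, it precipitates first.

FeS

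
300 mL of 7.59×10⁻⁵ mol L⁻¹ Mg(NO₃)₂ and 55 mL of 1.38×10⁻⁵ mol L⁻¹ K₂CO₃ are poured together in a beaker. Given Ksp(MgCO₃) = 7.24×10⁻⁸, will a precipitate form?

No

The combined volume is 355 mL.
[Mg²⁺] = (7.59×10⁻⁵)(300)/355 = 6.41×10⁻⁵ mol L⁻¹
[CO₃²⁻] = (1.38×10⁻⁵)(55)/355 = 2.14×10⁻⁶ mol L⁻¹
Q = [Mg²⁺][CO₃²⁻] = 1.37×10⁻¹⁰
Q < Ksp (1.37×10⁻¹⁰ vs 7.24×10⁻⁸); the solution remains unsaturated and no precipitate forms.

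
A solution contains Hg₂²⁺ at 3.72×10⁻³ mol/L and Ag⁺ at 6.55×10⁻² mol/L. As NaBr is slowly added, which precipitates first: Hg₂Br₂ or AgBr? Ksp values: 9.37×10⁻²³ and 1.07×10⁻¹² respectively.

Precipitation of each salt begins when its ion product equals Ksp.
For Hg₂Br₂: [Br⁻] = (Ksp/[Hg₂²⁺])^(1/2) = 1.59×10⁻¹⁰ mol/L
For AgBr: [Br⁻] = (Ksp/[Ag⁺]) = 1.63×10⁻¹¹ mol/L
The smaller threshold [Br⁻] is reached first, so AgBr precipitates first.

AgBr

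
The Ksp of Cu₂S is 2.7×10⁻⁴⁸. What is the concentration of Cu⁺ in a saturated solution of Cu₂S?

Cu₂S(s) ⇌ 2 Cu⁺(aq) + S²⁻(aq)
Call the molar solubility s, so that [Cu⁺] = 2s and [S²⁻] = s.
Ksp = [Cu⁺]^2[S²⁻] = (2s)^2 · s = 4s^3 = 2.7×10⁻⁴⁸
s = 8.8×10⁻¹⁷ mol/L
[Cu⁺] = 2s = 1.8×10⁻¹⁶ mol/L

1.8×10⁻¹⁶ M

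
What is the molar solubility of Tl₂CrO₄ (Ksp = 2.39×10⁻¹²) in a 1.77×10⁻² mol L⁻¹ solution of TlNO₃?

7.63×10⁻⁹ M

Tl₂CrO₄(s) ⇌ 2 Tl⁺(aq) + CrO₄²⁻(aq)
Tl⁺ is already present at 1.77×10⁻² mol L⁻¹. If s mol/L of Tl₂CrO₄ dissolves, [CrO₄²⁻] = s while [Tl⁺] ≈ 1.77×10⁻² mol L⁻¹.
Ksp = [Tl⁺]^2[CrO₄²⁻] = (1.77×10⁻²)^2s
s = 2.39×10⁻¹² / (1.77×10⁻²)^2 = 7.63×10⁻⁹
s = 7.63×10⁻⁹ mol L⁻¹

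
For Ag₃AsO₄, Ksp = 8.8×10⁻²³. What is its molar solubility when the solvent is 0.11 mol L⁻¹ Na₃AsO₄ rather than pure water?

Ag₃AsO₄(s) ⇌ 3 Ag⁺(aq) + AsO₄³⁻(aq)
With AsO₄³⁻ already at 0.11 mol L⁻¹ and s small, take [AsO₄³⁻] ≈ 0.11 mol L⁻¹ and [Ag⁺] = 3s.
Ksp = [Ag⁺]^3[AsO₄³⁻] = (3s)^3(0.11)
(3s)^3 = 8.8×10⁻²³ / (0.11) = 8.0×10⁻²²
s = 3.1×10⁻⁸ mol L⁻¹

3.1×10⁻⁸ M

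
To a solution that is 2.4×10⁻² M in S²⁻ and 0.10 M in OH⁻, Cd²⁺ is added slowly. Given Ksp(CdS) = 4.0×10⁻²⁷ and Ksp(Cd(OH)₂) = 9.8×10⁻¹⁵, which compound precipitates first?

Precipitation begins when Q = Ksp.
For CdS: [Cd²⁺] = (Ksp/[S²⁻]) = 1.7×10⁻²⁵ M
For Cd(OH)₂: [Cd²⁺] = (Ksp/[OH⁻]^2) = 9.8×10⁻¹³ M
The smaller threshold [Cd²⁺] is reached first, so CdS precipitates first.

CdS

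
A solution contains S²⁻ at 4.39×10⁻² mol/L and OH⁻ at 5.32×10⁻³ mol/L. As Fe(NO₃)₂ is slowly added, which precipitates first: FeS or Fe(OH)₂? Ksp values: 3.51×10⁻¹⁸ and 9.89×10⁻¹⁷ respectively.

Precipitation begins when Q = Ksp.
For FeS: [Fe²⁺] = (Ksp/[S²⁻]) = 8.00×10⁻¹⁷ mol/L
For Fe(OH)₂: [Fe²⁺] = (Ksp/[OH⁻]^2) = 3.49×10⁻¹² mol/L
The smaller threshold [Fe²⁺] is reached first, so FeS precipitates first.

FeS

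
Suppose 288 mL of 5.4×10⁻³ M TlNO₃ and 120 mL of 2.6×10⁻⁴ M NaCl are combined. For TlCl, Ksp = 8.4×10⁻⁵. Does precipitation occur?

No

After mixing, V = 288 mL + 120 mL = 408 mL.
[Tl⁺] = (5.4×10⁻³)(288)/408 = 3.8×10⁻³ M
[Cl⁻] = (2.6×10⁻⁴)(120)/408 = 7.6×10⁻⁵ M
Q = [Tl⁺][Cl⁻] = 2.9×10⁻⁷
Since Q (2.9×10⁻⁷) is less than Ksp (8.4×10⁻⁵), no TlCl precipitates.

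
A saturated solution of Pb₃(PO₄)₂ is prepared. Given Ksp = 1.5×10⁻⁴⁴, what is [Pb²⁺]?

2.0×10⁻⁹ M

Pb₃(PO₄)₂(s) ⇌ 3 Pb²⁺(aq) + 2 PO₄³⁻(aq)
For each mole of Pb₃(PO₄)₂ that dissolves per liter, [Pb²⁺] = 3s and [PO₄³⁻] = 2s; let s denote this solubility.
Ksp = [Pb²⁺]^3[PO₄³⁻]^2 = (3s)^3 · (2s)^2 = 108s^5 = 1.5×10⁻⁴⁴
s = 6.7×10⁻¹⁰ mol/L
[Pb²⁺] = 3s = 2.0×10⁻⁹ mol/L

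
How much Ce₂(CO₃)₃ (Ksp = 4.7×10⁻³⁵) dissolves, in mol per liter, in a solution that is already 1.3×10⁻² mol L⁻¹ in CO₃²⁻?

Ce₂(CO₃)₃(s) ⇌ 2 Ce³⁺(aq) + 3 CO₃²⁻(aq)
Let s be the solubility of Ce₂(CO₃)₃ here. The common ion gives [CO₃²⁻] ≈ 1.3×10⁻² mol L⁻¹, and [Ce³⁺] = 2s.
Ksp = [Ce³⁺]^2[CO₃²⁻]^3 = (2s)^2(1.3×10⁻²)^3
(2s)^2 = 4.7×10⁻³⁵ / (1.3×10⁻²)^3 = 2.1×10⁻²⁹
s = 2.3×10⁻¹⁵ mol L⁻¹

2.3×10⁻¹⁵ M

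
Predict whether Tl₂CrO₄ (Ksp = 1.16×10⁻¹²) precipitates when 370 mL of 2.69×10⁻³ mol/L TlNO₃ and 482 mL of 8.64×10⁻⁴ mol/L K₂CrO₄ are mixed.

Total volume after mixing = 370 + 482 = 852 mL.
[Tl⁺] = (2.69×10⁻³)(370)/852 = 1.17×10⁻³ mol/L
[CrO₄²⁻] = (8.64×10⁻⁴)(482)/852 = 4.89×10⁻⁴ mol/L
Q = [Tl⁺]^2[CrO₄²⁻] = 6.67×10⁻¹⁰
Because Q > Ksp (6.67×10⁻¹⁰ vs 1.16×10⁻¹²), a precipitate of Tl₂CrO₄ forms.

Yes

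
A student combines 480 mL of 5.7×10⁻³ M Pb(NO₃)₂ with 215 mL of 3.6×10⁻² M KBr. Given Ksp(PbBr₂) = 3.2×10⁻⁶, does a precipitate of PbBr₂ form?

No

The combined volume is 695 mL.
[Pb²⁺] = (5.7×10⁻³)(480)/695 = 3.9×10⁻³ M
[Br⁻] = (3.6×10⁻²)(215)/695 = 1.1×10⁻² M
Q = [Pb²⁺][Br⁻]^2 = 4.9×10⁻⁷
Q < Ksp (4.9×10⁻⁷ vs 3.2×10⁻⁶); the solution remains unsaturated and no precipitate forms.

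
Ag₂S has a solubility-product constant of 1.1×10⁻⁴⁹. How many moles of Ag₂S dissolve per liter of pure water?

Ag₂S(s) ⇌ 2 Ag⁺(aq) + S²⁻(aq)
If s mol/L of Ag₂S dissolves, [Ag⁺] = 2s and [S²⁻] = s.
Ksp = [Ag⁺]^2[S²⁻] = (2s)^2 · s = 4s^3
4s^3 = 1.1×10⁻⁴⁹  ⇒  s^3 = 2.8×10⁻⁵⁰
Taking the 3rd root, s = 3.0×10⁻¹⁷ M.

3.0×10⁻¹⁷ M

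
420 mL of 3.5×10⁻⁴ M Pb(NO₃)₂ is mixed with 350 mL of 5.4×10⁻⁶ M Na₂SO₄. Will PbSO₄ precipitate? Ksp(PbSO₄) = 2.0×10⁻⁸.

The combined volume is 770 mL.
[Pb²⁺] = (3.5×10⁻⁴)(420)/770 = 1.9×10⁻⁴ M
[SO₄²⁻] = (5.4×10⁻⁶)(350)/770 = 2.5×10⁻⁶ M
Q = [Pb²⁺][SO₄²⁻] = 4.7×10⁻¹⁰
Q = 4.7×10⁻¹⁰ < Ksp = 2.0×10⁻⁸, so the solution is unsaturated and no precipitate forms.

No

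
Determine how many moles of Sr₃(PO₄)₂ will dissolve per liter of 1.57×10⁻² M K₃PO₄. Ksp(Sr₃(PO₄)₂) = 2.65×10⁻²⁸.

3.41×10⁻⁹ M

Sr₃(PO₄)₂(s) ⇌ 3 Sr²⁺(aq) + 2 PO₄³⁻(aq)
With PO₄³⁻ already at 1.57×10⁻² M and s small, take [PO₄³⁻] ≈ 1.57×10⁻² M and [Sr²⁺] = 3s.
Ksp = [Sr²⁺]^3[PO₄³⁻]^2 = (3s)^3(1.57×10⁻²)^2
(3s)^3 = 2.65×10⁻²⁸ / (1.57×10⁻²)^2 = 1.08×10⁻²⁴
s = 3.41×10⁻⁹ M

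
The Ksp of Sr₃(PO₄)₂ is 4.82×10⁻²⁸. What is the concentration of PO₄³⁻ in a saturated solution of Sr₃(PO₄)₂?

Sr₃(PO₄)₂(s) ⇌ 3 Sr²⁺(aq) + 2 PO₄³⁻(aq)
If s mol/L of Sr₃(PO₄)₂ dissolves, [Sr²⁺] = 3s and [PO₄³⁻] = 2s.
Ksp = [Sr²⁺]^3[PO₄³⁻]^2 = (3s)^3 · (2s)^2 = 108s^5 = 4.82×10⁻²⁸
s = 1.35×10⁻⁶ M
[PO₄³⁻] = 2s = 2.70×10⁻⁶ M

2.70×10⁻⁶ M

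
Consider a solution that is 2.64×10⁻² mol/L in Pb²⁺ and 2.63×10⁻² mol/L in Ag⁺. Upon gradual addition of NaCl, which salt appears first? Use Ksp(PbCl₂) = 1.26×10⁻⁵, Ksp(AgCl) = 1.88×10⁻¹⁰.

The threshold for precipitation is Q = Ksp.
For PbCl₂: [Cl⁻] = (Ksp/[Pb²⁺])^(1/2) = 2.18×10⁻² mol/L
For AgCl: [Cl⁻] = (Ksp/[Ag⁺]) = 7.15×10⁻⁹ mol/L
The smaller threshold [Cl⁻] is reached first, so AgCl precipitates first.

AgCl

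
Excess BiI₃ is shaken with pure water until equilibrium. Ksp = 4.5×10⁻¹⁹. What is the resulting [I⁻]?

3.4×10⁻⁵ M

BiI₃(s) ⇌ Bi³⁺(aq) + 3 I⁻(aq)
For each mole of BiI₃ that dissolves per liter, [Bi³⁺] = s and [I⁻] = 3s; let s denote this solubility.
Ksp = [Bi³⁺][I⁻]^3 = s · (3s)^3 = 27s^4 = 4.5×10⁻¹⁹
s = 1.1×10⁻⁵ mol/L
[I⁻] = 3s = 3.4×10⁻⁵ mol/L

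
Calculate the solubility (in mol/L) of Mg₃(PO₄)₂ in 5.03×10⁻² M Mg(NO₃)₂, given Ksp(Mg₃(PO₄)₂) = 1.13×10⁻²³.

1.49×10⁻¹⁰ M

Mg₃(PO₄)₂(s) ⇌ 3 Mg²⁺(aq) + 2 PO₄³⁻(aq)
Mg²⁺ is already present at 5.03×10⁻² M. If s mol/L of Mg₃(PO₄)₂ dissolves, [PO₄³⁻] = 2s while [Mg²⁺] ≈ 5.03×10⁻² M.
Ksp = [Mg²⁺]^3[PO₄³⁻]^2 = (5.03×10⁻²)^3(2s)^2
(2s)^2 = 1.13×10⁻²³ / (5.03×10⁻²)^3 = 8.88×10⁻²⁰
s = 1.49×10⁻¹⁰ M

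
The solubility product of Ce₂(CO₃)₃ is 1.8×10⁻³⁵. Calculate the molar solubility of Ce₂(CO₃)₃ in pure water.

4.4×10⁻⁸ M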